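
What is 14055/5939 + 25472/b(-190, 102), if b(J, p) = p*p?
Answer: 74376607/15447339 ≈ 4.8148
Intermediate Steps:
b(J, p) = p²
14055/5939 + 25472/b(-190, 102) = 14055/5939 + 25472/(102²) = 14055*(1/5939) + 25472/10404 = 14055/5939 + 25472*(1/10404) = 14055/5939 + 6368/2601 = 74376607/15447339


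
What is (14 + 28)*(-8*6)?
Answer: -2016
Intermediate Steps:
(14 + 28)*(-8*6) = 42*(-48) = -2016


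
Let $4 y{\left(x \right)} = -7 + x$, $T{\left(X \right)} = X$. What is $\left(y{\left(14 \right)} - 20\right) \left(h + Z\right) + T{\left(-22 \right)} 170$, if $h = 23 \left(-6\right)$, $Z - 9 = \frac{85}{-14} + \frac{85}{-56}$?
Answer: $- \frac{279383}{224} \approx -1247.2$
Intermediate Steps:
$y{\left(x \right)} = - \frac{7}{4} + \frac{x}{4}$ ($y{\left(x \right)} = \frac{-7 + x}{4} = - \frac{7}{4} + \frac{x}{4}$)
$Z = \frac{79}{56}$ ($Z = 9 + \left(\frac{85}{-14} + \frac{85}{-56}\right) = 9 + \left(85 \left(- \frac{1}{14}\right) + 85 \left(- \frac{1}{56}\right)\right) = 9 - \frac{425}{56} = \frac{79}{56} \approx 1.4107$)
$h = -138$
$\left(y{\left(14 \right)} - 20\right) \left(h + Z\right) + T{\left(-22 \right)} 170 = \left(\left(- \frac{7}{4} + \frac{1}{4} \cdot 14\right) - 20\right) \left(-138 + \frac{79}{56}\right) - 3740 = \left(\left(- \frac{7}{4} + \frac{7}{2}\right) - 20\right) \left(- \frac{7649}{56}\right) - 3740 = \left(\frac{7}{4} - 20\right) \left(- \frac{7649}{56}\right) - 3740 = \left(- \frac{73}{4}\right) \left(- \frac{7649}{56}\right) - 3740 = \frac{558377}{224} - 3740 = - \frac{279383}{224}$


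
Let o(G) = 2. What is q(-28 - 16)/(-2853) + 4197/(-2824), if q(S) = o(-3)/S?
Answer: -131713039/88625592 ≈ -1.4862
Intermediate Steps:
q(S) = 2/S
q(-28 - 16)/(-2853) + 4197/(-2824) = (2/(-28 - 16))/(-2853) + 4197/(-2824) = (2/(-44))*(-1/2853) + 4197*(-1/2824) = (2*(-1/44))*(-1/2853) - 4197/2824 = -1/22*(-1/2853) - 4197/2824 = 1/62766 - 4197/2824 = -131713039/88625592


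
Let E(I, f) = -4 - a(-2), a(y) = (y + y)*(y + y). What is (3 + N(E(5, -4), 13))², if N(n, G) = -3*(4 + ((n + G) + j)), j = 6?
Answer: 36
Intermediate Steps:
a(y) = 4*y² (a(y) = (2*y)*(2*y) = 4*y²)
E(I, f) = -20 (E(I, f) = -4 - 4*(-2)² = -4 - 4*4 = -4 - 1*16 = -4 - 16 = -20)
N(n, G) = -30 - 3*G - 3*n (N(n, G) = -3*(4 + ((n + G) + 6)) = -3*(4 + ((G + n) + 6)) = -3*(4 + (6 + G + n)) = -3*(10 + G + n) = -30 - 3*G - 3*n)
(3 + N(E(5, -4), 13))² = (3 + (-30 - 3*13 - 3*(-20)))² = (3 + (-30 - 39 + 60))² = (3 - 9)² = (-6)² = 36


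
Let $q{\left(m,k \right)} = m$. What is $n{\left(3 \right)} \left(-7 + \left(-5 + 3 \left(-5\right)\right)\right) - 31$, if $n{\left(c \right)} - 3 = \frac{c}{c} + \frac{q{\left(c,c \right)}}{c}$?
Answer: $-166$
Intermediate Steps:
$n{\left(c \right)} = 5$ ($n{\left(c \right)} = 3 + \left(\frac{c}{c} + \frac{c}{c}\right) = 3 + \left(1 + 1\right) = 3 + 2 = 5$)
$n{\left(3 \right)} \left(-7 + \left(-5 + 3 \left(-5\right)\right)\right) - 31 = 5 \left(-7 + \left(-5 + 3 \left(-5\right)\right)\right) - 31 = 5 \left(-7 - 20\right) - 31 = 5 \left(-27\right) - 31 = -135 - 31 = -166$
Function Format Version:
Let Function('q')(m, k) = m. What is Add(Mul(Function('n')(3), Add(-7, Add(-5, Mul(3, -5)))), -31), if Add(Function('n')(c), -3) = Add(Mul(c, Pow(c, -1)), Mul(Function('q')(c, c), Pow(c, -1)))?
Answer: -166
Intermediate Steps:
Function('n')(c) = 5 (Function('n')(c) = Add(3, Add(Mul(c, Pow(c, -1)), Mul(c, Pow(c, -1)))) = Add(3, Add(1, 1)) = Add(3, 2) = 5)
Add(Mul(Function('n')(3), Add(-7, Add(-5, Mul(3, -5)))), -31) = Add(Mul(5, Add(-7, Add(-5, Mul(3, -5)))), -31) = Add(Mul(5, Add(-7, Add(-5, -15))), -31) = Add(Mul(5, Add(-7, -20)), -31) = Add(Mul(5, -27), -31) = Add(-135, -31) = -166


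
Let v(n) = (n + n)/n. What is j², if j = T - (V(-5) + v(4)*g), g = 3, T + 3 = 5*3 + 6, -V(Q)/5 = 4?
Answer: 1024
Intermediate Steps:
V(Q) = -20 (V(Q) = -5*4 = -20)
v(n) = 2 (v(n) = (2*n)/n = 2)
T = 18 (T = -3 + (5*3 + 6) = -3 + (15 + 6) = -3 + 21 = 18)
j = 32 (j = 18 - (-20 + 2*3) = 18 - (-20 + 6) = 18 - 1*(-14) = 18 + 14 = 32)
j² = 32² = 1024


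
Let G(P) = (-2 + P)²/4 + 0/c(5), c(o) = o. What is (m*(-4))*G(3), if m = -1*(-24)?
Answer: -24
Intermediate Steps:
m = 24
G(P) = (-2 + P)²/4 (G(P) = (-2 + P)²/4 + 0/5 = (-2 + P)²*(¼) + 0*(⅕) = (-2 + P)²/4 + 0 = (-2 + P)²/4)
(m*(-4))*G(3) = (24*(-4))*((-2 + 3)²/4) = -24*1² = -24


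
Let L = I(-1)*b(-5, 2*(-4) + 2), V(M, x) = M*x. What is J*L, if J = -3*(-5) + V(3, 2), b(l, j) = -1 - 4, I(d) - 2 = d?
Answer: -105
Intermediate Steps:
I(d) = 2 + d
b(l, j) = -5
L = -5 (L = (2 - 1)*(-5) = 1*(-5) = -5)
J = 21 (J = -3*(-5) + 3*2 = 15 + 6 = 21)
J*L = 21*(-5) = -105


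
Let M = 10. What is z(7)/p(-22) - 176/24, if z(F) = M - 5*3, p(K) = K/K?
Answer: -37/3 ≈ -12.333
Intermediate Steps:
p(K) = 1
z(F) = -5 (z(F) = 10 - 5*3 = 10 - 15 = -5)
z(7)/p(-22) - 176/24 = -5/1 - 176/24 = -5*1 - 176*1/24 = -5 - 22/3 = -37/3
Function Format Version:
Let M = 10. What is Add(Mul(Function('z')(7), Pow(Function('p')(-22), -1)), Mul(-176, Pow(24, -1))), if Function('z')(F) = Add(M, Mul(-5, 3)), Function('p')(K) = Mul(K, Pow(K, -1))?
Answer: Rational(-37, 3) ≈ -12.333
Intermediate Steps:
Function('p')(K) = 1
Function('z')(F) = -5 (Function('z')(F) = Add(10, Mul(-5, 3)) = Add(10, -15) = -5)
Add(Mul(Function('z')(7), Pow(Function('p')(-22), -1)), Mul(-176, Pow(24, -1))) = Add(Mul(-5, Pow(1, -1)), Mul(-176, Pow(24, -1))) = Add(Mul(-5, 1), Mul(-176, Rational(1, 24))) = Add(-5, Rational(-22, 3)) = Rational(-37, 3)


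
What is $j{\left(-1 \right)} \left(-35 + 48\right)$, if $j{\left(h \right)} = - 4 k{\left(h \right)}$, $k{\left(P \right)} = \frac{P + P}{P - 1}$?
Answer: $-52$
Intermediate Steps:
$k{\left(P \right)} = \frac{2 P}{-1 + P}$
$j{\left(h \right)} = - \frac{8 h}{-1 + h}$ ($j{\left(h \right)} = - 4 \frac{2 h}{-1 + h} = - \frac{8 h}{-1 + h}$)
$j{\left(-1 \right)} \left(-35 + 48\right) = \left(-8\right) \left(-1\right) \frac{1}{-1 - 1} \left(-35 + 48\right) = \left(-8\right) \left(-1\right) \frac{1}{-2} \cdot 13 = \left(-8\right) \left(-1\right) \left(- \frac{1}{2}\right) 13 = \left(-4\right) 13 = -52$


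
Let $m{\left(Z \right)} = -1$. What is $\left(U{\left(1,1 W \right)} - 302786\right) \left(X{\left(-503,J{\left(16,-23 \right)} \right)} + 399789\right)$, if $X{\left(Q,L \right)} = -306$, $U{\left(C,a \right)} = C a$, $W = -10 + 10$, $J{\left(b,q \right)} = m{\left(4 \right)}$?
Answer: $-120957859638$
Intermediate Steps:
$J{\left(b,q \right)} = -1$
$W = 0$
$\left(U{\left(1,1 W \right)} - 302786\right) \left(X{\left(-503,J{\left(16,-23 \right)} \right)} + 399789\right) = \left(1 \cdot 1 \cdot 0 - 302786\right) \left(-306 + 399789\right) = \left(1 \cdot 0 - 302786\right) 399483 = \left(0 - 302786\right) 399483 = \left(-302786\right) 399483 = -120957859638$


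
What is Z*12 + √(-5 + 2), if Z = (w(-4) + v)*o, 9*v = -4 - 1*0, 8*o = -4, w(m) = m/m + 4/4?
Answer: -28/3 + I*√3 ≈ -9.3333 + 1.732*I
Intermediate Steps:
w(m) = 2 (w(m) = 1 + 4*(¼) = 1 + 1 = 2)
o = -½ (o = (⅛)*(-4) = -½ ≈ -0.50000)
v = -4/9 (v = (-4 - 1*0)/9 = (-4 + 0)/9 = (⅑)*(-4) = -4/9 ≈ -0.44444)
Z = -7/9 (Z = (2 - 4/9)*(-½) = (14/9)*(-½) = -7/9 ≈ -0.77778)
Z*12 + √(-5 + 2) = -7/9*12 + √(-5 + 2) = -28/3 + √(-3) = -28/3 + I*√3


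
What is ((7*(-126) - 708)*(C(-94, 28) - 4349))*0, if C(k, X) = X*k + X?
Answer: 0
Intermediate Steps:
C(k, X) = X + X*k
((7*(-126) - 708)*(C(-94, 28) - 4349))*0 = ((7*(-126) - 708)*(28*(1 - 94) - 4349))*0 = ((-882 - 708)*(28*(-93) - 4349))*0 = -1590*(-2604 - 4349)*0 = -1590*(-6953)*0 = 11055270*0 = 0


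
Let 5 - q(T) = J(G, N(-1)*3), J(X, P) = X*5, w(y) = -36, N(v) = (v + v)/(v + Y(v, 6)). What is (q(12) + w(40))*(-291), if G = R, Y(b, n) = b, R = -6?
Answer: 291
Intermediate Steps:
G = -6
N(v) = 1 (N(v) = (v + v)/(v + v) = (2*v)/((2*v)) = (2*v)*(1/(2*v)) = 1)
J(X, P) = 5*X
q(T) = 35 (q(T) = 5 - 5*(-6) = 5 - 1*(-30) = 5 + 30 = 35)
(q(12) + w(40))*(-291) = (35 - 36)*(-291) = -1*(-291) = 291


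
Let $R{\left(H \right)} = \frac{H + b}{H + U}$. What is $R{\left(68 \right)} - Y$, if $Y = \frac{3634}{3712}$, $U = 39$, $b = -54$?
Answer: $- \frac{168435}{198592} \approx -0.84815$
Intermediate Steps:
$R{\left(H \right)} = \frac{-54 + H}{39 + H}$ ($R{\left(H \right)} = \frac{H - 54}{H + 39} = \frac{-54 + H}{39 + H}$)
$Y = \frac{1817}{1856}$ ($Y = 3634 \cdot \frac{1}{3712} = \frac{1817}{1856} \approx 0.97899$)
$R{\left(68 \right)} - Y = \frac{-54 + 68}{39 + 68} - \frac{1817}{1856} = \frac{1}{107} \cdot 14 - \frac{1817}{1856} = \frac{14}{107} - \frac{1817}{1856} = - \frac{168435}{198592}$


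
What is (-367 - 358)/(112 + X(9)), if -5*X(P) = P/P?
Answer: -3625/559 ≈ -6.4848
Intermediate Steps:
X(P) = -1/5 (X(P) = -P/(5*P) = -1/5*1 = -1/5)
(-367 - 358)/(112 + X(9)) = (-367 - 358)/(112 - 1/5) = -725/559/5 = -725*5/559 = -3625/559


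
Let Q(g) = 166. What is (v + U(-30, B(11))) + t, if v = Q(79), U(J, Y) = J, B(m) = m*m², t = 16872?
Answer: 17008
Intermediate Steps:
B(m) = m³
v = 166
(v + U(-30, B(11))) + t = (166 - 30) + 16872 = 136 + 16872 = 17008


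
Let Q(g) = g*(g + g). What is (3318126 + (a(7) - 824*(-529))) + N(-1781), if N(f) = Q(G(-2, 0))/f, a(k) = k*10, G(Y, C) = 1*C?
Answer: 3754092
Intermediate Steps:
G(Y, C) = C
a(k) = 10*k
Q(g) = 2*g**2 (Q(g) = g*(2*g) = 2*g**2)
N(f) = 0 (N(f) = (2*0**2)/f = (2*0)/f = 0/f = 0)
(3318126 + (a(7) - 824*(-529))) + N(-1781) = (3318126 + (10*7 - 824*(-529))) + 0 = (3318126 + (70 + 435896)) + 0 = (3318126 + 435966) + 0 = 3754092 + 0 = 3754092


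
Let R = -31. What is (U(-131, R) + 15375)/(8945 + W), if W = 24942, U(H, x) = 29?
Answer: 15404/33887 ≈ 0.45457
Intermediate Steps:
(U(-131, R) + 15375)/(8945 + W) = (29 + 15375)/(8945 + 24942) = 15404/33887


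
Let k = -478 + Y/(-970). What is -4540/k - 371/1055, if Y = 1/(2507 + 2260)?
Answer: 21327515764009/2331831918155 ≈ 9.1463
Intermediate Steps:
Y = 1/4767 ≈ 0.00020978
k = -2210267221/4623990 (k = -478 + (1/4767)/(-970) = -478 + (1/4767)*(-1/970) = -478 - 1/4623990 = -2210267221/4623990 ≈ -478.00)
-4540/k - 371/1055 = -4540/(-2210267221/4623990) - 371/1055 = -4540*(-4623990/2210267221) - 371*1/1055 = 20992914600/2210267221 - 371/1055 = 21327515764009/2331831918155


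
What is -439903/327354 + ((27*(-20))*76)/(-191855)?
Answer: -14192596381/12560900334 ≈ -1.1299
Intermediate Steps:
-439903/327354 + ((27*(-20))*76)/(-191855) = -439903*1/327354 - 540*76*(-1/191855) = -439903/327354 - 41040*(-1/191855) = -439903/327354 + 8208/38371 = -14192596381/12560900334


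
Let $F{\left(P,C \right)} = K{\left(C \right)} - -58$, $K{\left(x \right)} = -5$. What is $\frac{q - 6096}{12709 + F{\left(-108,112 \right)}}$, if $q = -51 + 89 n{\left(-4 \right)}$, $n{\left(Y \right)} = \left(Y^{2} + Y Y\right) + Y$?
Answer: $- \frac{3655}{12762} \approx -0.2864$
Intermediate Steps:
$n{\left(Y \right)} = Y + 2 Y^{2}$ ($n{\left(Y \right)} = \left(Y^{2} + Y^{2}\right) + Y = 2 Y^{2} + Y = Y + 2 Y^{2}$)
$F{\left(P,C \right)} = 53$ ($F{\left(P,C \right)} = -5 - -58 = -5 + 58 = 53$)
$q = 2441$ ($q = -51 + 89 \left(- 4 \left(1 + 2 \left(-4\right)\right)\right) = -51 + 89 \left(- 4 \left(1 - 8\right)\right) = -51 + 89 \left(\left(-4\right) \left(-7\right)\right) = -51 + 89 \cdot 28 = -51 + 2492 = 2441$)
$\frac{q - 6096}{12709 + F{\left(-108,112 \right)}} = \frac{2441 - 6096}{12709 + 53} = \frac{2441 - 6096}{12762} = \left(2441 - 6096\right) \frac{1}{12762} = \left(-3655\right) \frac{1}{12762} = - \frac{3655}{12762}$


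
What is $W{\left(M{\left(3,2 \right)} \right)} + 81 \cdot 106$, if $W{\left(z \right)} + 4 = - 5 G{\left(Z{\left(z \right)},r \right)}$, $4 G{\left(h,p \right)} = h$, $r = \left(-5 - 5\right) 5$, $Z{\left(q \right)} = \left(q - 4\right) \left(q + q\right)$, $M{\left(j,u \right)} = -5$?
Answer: $\frac{16939}{2} \approx 8469.5$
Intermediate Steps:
$Z{\left(q \right)} = 2 q \left(-4 + q\right)$ ($Z{\left(q \right)} = \left(-4 + q\right) 2 q = 2 q \left(-4 + q\right)$)
$r = -50$ ($r = \left(-10\right) 5 = -50$)
$G{\left(h,p \right)} = \frac{h}{4}$
$W{\left(z \right)} = -4 - \frac{5 z \left(-4 + z\right)}{2}$ ($W{\left(z \right)} = -4 - 5 \frac{2 z \left(-4 + z\right)}{4} = -4 - 5 \frac{z \left(-4 + z\right)}{2} = -4 - \frac{5 z \left(-4 + z\right)}{2}$)
$W{\left(M{\left(3,2 \right)} \right)} + 81 \cdot 106 = \left(-4 - - \frac{25 \left(-4 - 5\right)}{2}\right) + 81 \cdot 106 = \left(-4 - \left(- \frac{25}{2}\right) \left(-9\right)\right) + 8586 = \left(-4 - \frac{225}{2}\right) + 8586 = - \frac{233}{2} + 8586 = \frac{16939}{2}$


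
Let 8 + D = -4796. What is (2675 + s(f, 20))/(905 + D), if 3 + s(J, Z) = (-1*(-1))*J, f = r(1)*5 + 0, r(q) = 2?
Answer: -2682/3899 ≈ -0.68787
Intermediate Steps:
D = -4804 (D = -8 - 4796 = -4804)
f = 10 (f = 2*5 + 0 = 10 + 0 = 10)
s(J, Z) = -3 + J (s(J, Z) = -3 + (-1*(-1))*J = -3 + 1*J = -3 + J)
(2675 + s(f, 20))/(905 + D) = (2675 + (-3 + 10))/(905 - 4804) = (2675 + 7)/(-3899) = 2682*(-1/3899) = -2682/3899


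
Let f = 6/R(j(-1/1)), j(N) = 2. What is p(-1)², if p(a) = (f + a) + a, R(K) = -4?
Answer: 49/4 ≈ 12.250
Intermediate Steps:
f = -3/2 (f = 6/(-4) = 6*(-¼) = -3/2 ≈ -1.5000)
p(a) = -3/2 + 2*a (p(a) = (-3/2 + a) + a = -3/2 + 2*a)
p(-1)² = (-3/2 + 2*(-1))² = (-3/2 - 2)² = (-7/2)² = 49/4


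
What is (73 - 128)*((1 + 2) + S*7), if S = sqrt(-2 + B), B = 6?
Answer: -935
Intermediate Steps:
S = 2 (S = sqrt(-2 + 6) = sqrt(4) = 2)
(73 - 128)*((1 + 2) + S*7) = (73 - 128)*((1 + 2) + 2*7) = -55*(3 + 14) = -55*17 = -935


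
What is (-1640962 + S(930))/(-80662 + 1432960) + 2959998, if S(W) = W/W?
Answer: 1334265911481/450766 ≈ 2.9600e+6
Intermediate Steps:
S(W) = 1
(-1640962 + S(930))/(-80662 + 1432960) + 2959998 = (-1640962 + 1)/(-80662 + 1432960) + 2959998 = -1640961/1352298 + 2959998 = -1640961*1/1352298 + 2959998 = -546987/450766 + 2959998 = 1334265911481/450766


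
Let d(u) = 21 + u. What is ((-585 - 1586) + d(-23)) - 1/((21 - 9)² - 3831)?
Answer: -8011850/3687 ≈ -2173.0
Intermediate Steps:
((-585 - 1586) + d(-23)) - 1/((21 - 9)² - 3831) = ((-585 - 1586) + (21 - 23)) - 1/((21 - 9)² - 3831) = (-2171 - 2) - 1/(12² - 3831) = -2173 - 1/(144 - 3831) = -2173 - 1/(-3687) = -2173 - 1*(-1/3687) = -2173 + 1/3687 = -8011850/3687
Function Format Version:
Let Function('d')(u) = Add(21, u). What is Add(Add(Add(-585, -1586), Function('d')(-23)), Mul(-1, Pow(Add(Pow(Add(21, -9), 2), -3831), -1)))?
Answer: Rational(-8011850, 3687) ≈ -2173.0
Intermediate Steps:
Add(Add(Add(-585, -1586), Function('d')(-23)), Mul(-1, Pow(Add(Pow(Add(21, -9), 2), -3831), -1))) = Add(Add(Add(-585, -1586), Add(21, -23)), Mul(-1, Pow(Add(Pow(Add(21, -9), 2), -3831), -1))) = Add(Add(-2171, -2), Mul(-1, Pow(Add(Pow(12, 2), -3831), -1))) = Add(-2173, Mul(-1, Pow(Add(144, -3831), -1))) = Add(-2173, Mul(-1, Pow(-3687, -1))) = Add(-2173, Mul(-1, Rational(-1, 3687))) = Add(-2173, Rational(1, 3687)) = Rational(-8011850, 3687)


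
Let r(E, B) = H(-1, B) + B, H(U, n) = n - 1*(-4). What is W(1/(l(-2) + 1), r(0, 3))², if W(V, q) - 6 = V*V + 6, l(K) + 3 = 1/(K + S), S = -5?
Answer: 7557001/50625 ≈ 149.27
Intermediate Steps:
H(U, n) = 4 + n (H(U, n) = n + 4 = 4 + n)
l(K) = -3 + 1/(-5 + K) (l(K) = -3 + 1/(K - 5) = -3 + 1/(-5 + K))
r(E, B) = 4 + 2*B (r(E, B) = (4 + B) + B = 4 + 2*B)
W(V, q) = 12 + V² (W(V, q) = 6 + (V*V + 6) = 6 + (V² + 6) = 6 + (6 + V²) = 12 + V²)
W(1/(l(-2) + 1), r(0, 3))² = (12 + (1/((16 - 3*(-2))/(-5 - 2) + 1))²)² = (12 + (1/((16 + 6)/(-7) + 1))²)² = (12 + (1/(-⅐*22 + 1))²)² = (12 + (1/(-22/7 + 1))²)² = (12 + (1/(-15/7))²)² = (12 + (-7/15)²)² = (12 + 49/225)² = (2749/225)² = 7557001/50625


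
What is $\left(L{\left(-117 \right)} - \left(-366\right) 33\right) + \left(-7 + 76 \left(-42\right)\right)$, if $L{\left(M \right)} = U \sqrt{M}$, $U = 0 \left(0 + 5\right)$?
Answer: $8879$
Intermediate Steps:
$U = 0$ ($U = 0 \cdot 5 = 0$)
$L{\left(M \right)} = 0$ ($L{\left(M \right)} = 0 \sqrt{M} = 0$)
$\left(L{\left(-117 \right)} - \left(-366\right) 33\right) + \left(-7 + 76 \left(-42\right)\right) = \left(0 - \left(-366\right) 33\right) + \left(-7 + 76 \left(-42\right)\right) = \left(0 - -12078\right) - 3199 = \left(0 + 12078\right) - 3199 = 12078 - 3199 = 8879$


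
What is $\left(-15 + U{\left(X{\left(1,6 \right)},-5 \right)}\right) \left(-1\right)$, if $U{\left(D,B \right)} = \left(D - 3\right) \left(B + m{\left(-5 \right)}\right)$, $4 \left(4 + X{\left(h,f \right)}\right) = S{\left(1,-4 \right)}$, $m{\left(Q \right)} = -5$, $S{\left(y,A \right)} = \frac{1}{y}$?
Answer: $- \frac{105}{2} \approx -52.5$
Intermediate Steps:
$X{\left(h,f \right)} = - \frac{15}{4}$ ($X{\left(h,f \right)} = -4 + \frac{1}{4 \cdot 1} = -4 + \frac{1}{4} \cdot 1 = -4 + \frac{1}{4} = - \frac{15}{4}$)
$U{\left(D,B \right)} = \left(-5 + B\right) \left(-3 + D\right)$ ($U{\left(D,B \right)} = \left(D - 3\right) \left(B - 5\right) = \left(-3 + D\right) \left(-5 + B\right) = \left(-5 + B\right) \left(-3 + D\right)$)
$\left(-15 + U{\left(X{\left(1,6 \right)},-5 \right)}\right) \left(-1\right) = \left(-15 - - \frac{135}{2}\right) \left(-1\right) = \left(-15 + \left(15 + \frac{75}{4} + 15 + \frac{75}{4}\right)\right) \left(-1\right) = \left(-15 + \frac{135}{2}\right) \left(-1\right) = \frac{105}{2} \left(-1\right) = - \frac{105}{2}$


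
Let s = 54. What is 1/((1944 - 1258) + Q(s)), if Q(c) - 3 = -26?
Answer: 1/663 ≈ 0.0015083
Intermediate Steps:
Q(c) = -23 (Q(c) = 3 - 26 = -23)
1/((1944 - 1258) + Q(s)) = 1/((1944 - 1258) - 23) = 1/(686 - 23) = 1/663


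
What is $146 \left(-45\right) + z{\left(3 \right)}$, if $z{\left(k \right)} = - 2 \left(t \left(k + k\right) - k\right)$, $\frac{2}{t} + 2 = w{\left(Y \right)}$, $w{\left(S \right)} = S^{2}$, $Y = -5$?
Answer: $- \frac{150996}{23} \approx -6565.0$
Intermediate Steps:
$t = \frac{2}{23}$ ($t = \frac{2}{-2 + \left(-5\right)^{2}} = \frac{2}{-2 + 25} = \frac{2}{23} \approx 0.086957$)
$z{\left(k \right)} = \frac{38 k}{23}$ ($z{\left(k \right)} = - 2 \left(\frac{2 \left(k + k\right)}{23} - k\right) = - 2 \left(\frac{2 \cdot 2 k}{23} - k\right) = - 2 \left(\frac{4 k}{23} - k\right) = - 2 \left(- \frac{19 k}{23}\right) = \frac{38 k}{23}$)
$146 \left(-45\right) + z{\left(3 \right)} = 146 \left(-45\right) + \frac{38}{23} \cdot 3 = -6570 + \frac{114}{23} = - \frac{150996}{23}$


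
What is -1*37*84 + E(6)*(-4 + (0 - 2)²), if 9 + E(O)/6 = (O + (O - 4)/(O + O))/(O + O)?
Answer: -3108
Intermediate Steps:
E(O) = -54 + 3*(O + (-4 + O)/(2*O))/O (E(O) = -54 + 6*((O + (O - 4)/(O + O))/(O + O)) = -54 + 6*((O + (-4 + O)/((2*O)))/((2*O))) = -54 + 6*((O + (-4 + O)*(1/(2*O)))*(1/(2*O))) = -54 + 6*((O + (-4 + O)/(2*O))*(1/(2*O))) = -54 + 6*((O + (-4 + O)/(2*O))/(2*O)) = -54 + 3*(O + (-4 + O)/(2*O))/O)
-1*37*84 + E(6)*(-4 + (0 - 2)²) = -1*37*84 + (-51 - 6/6² + (3/2)/6)*(-4 + (0 - 2)²) = -37*84 + (-51 - 6*1/36 + (3/2)*(⅙))*(-4 + (-2)²) = -3108 + (-51 - ⅙ + ¼)*(-4 + 4) = -3108 - 611/12*0 = -3108 + 0 = -3108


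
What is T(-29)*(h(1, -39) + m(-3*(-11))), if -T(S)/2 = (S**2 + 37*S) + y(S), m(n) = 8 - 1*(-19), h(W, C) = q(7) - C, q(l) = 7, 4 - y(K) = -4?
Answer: 32704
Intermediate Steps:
y(K) = 8 (y(K) = 4 - 1*(-4) = 4 + 4 = 8)
h(W, C) = 7 - C
m(n) = 27 (m(n) = 8 + 19 = 27)
T(S) = -16 - 74*S - 2*S**2 (T(S) = -2*((S**2 + 37*S) + 8) = -2*(8 + S**2 + 37*S) = -16 - 74*S - 2*S**2)
T(-29)*(h(1, -39) + m(-3*(-11))) = (-16 - 74*(-29) - 2*(-29)**2)*((7 - 1*(-39)) + 27) = (-16 + 2146 - 2*841)*((7 + 39) + 27) = (-16 + 2146 - 1682)*(46 + 27) = 448*73 = 32704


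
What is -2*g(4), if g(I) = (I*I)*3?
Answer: -96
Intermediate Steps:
g(I) = 3*I² (g(I) = I²*3 = 3*I²)
-2*g(4) = -6*4² = -6*16 = -2*48 = -96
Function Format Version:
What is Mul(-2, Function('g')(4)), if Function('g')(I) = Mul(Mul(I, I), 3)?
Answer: -96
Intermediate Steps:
Function('g')(I) = Mul(3, Pow(I, 2)) (Function('g')(I) = Mul(Pow(I, 2), 3) = Mul(3, Pow(I, 2)))
Mul(-2, Function('g')(4)) = Mul(-2, Mul(3, Pow(4, 2))) = Mul(-2, Mul(3, 16)) = Mul(-2, 48) = -96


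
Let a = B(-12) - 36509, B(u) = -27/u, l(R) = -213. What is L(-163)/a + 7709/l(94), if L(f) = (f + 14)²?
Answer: -1144637395/31103751 ≈ -36.801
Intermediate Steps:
L(f) = (14 + f)²
a = -146027/4 (a = -27/(-12) - 36509 = -27*(-1/12) - 36509 = 9/4 - 36509 = -146027/4 ≈ -36507.)
L(-163)/a + 7709/l(94) = (14 - 163)²/(-146027/4) + 7709/(-213) = (-149)²*(-4/146027) + 7709*(-1/213) = 22201*(-4/146027) - 7709/213 = -88804/146027 - 7709/213 = -1144637395/31103751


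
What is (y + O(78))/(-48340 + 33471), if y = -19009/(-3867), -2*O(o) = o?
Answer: 131804/57498423 ≈ 0.0022923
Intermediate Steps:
O(o) = -o/2
y = 19009/3867 (y = -19009*(-1/3867) = 19009/3867 ≈ 4.9157)
(y + O(78))/(-48340 + 33471) = (19009/3867 - ½*78)/(-48340 + 33471) = (19009/3867 - 39)/(-14869) = -131804/3867*(-1/14869) = 131804/57498423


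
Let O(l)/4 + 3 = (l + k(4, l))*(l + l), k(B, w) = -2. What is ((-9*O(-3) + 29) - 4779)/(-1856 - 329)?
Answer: 5722/2185 ≈ 2.6188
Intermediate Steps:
O(l) = -12 + 8*l*(-2 + l) (O(l) = -12 + 4*((l - 2)*(l + l)) = -12 + 4*((-2 + l)*(2*l)) = -12 + 4*(2*l*(-2 + l)) = -12 + 8*l*(-2 + l))
((-9*O(-3) + 29) - 4779)/(-1856 - 329) = ((-9*(-12 - 16*(-3) + 8*(-3)²) + 29) - 4779)/(-1856 - 329) = ((-9*(-12 + 48 + 8*9) + 29) - 4779)/(-2185) = ((-9*(-12 + 48 + 72) + 29) - 4779)*(-1/2185) = ((-9*108 + 29) - 4779)*(-1/2185) = ((-972 + 29) - 4779)*(-1/2185) = (-943 - 4779)*(-1/2185) = -5722*(-1/2185) = 5722/2185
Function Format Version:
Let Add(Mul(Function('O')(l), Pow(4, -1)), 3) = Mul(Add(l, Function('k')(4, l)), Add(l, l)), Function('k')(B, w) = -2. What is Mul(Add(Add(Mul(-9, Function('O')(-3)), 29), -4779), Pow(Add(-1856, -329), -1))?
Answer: Rational(5722, 2185) ≈ 2.6188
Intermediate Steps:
Function('O')(l) = Add(-12, Mul(8, l, Add(-2, l))) (Function('O')(l) = Add(-12, Mul(4, Mul(Add(l, -2), Add(l, l)))) = Add(-12, Mul(4, Mul(Add(-2, l), Mul(2, l)))) = Add(-12, Mul(4, Mul(2, l, Add(-2, l)))) = Add(-12, Mul(8, l, Add(-2, l))))
Mul(Add(Add(Mul(-9, Function('O')(-3)), 29), -4779), Pow(Add(-1856, -329), -1)) = Mul(Add(Add(Mul(-9, Add(-12, Mul(-16, -3), Mul(8, Pow(-3, 2)))), 29), -4779), Pow(Add(-1856, -329), -1)) = Mul(Add(Add(Mul(-9, Add(-12, 48, Mul(8, 9))), 29), -4779), Pow(-2185, -1)) = Mul(Add(Add(Mul(-9, Add(-12, 48, 72)), 29), -4779), Rational(-1, 2185)) = Mul(Add(Add(Mul(-9, 108), 29), -4779), Rational(-1, 2185)) = Mul(Add(Add(-972, 29), -4779), Rational(-1, 2185)) = Mul(Add(-943, -4779), Rational(-1, 2185)) = Mul(-5722, Rational(-1, 2185)) = Rational(5722, 2185)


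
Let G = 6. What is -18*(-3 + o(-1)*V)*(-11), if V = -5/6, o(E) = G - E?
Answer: -1749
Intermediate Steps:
o(E) = 6 - E
V = -⅚ (V = -5*⅙ = -⅚ ≈ -0.83333)
-18*(-3 + o(-1)*V)*(-11) = -18*(-3 + (6 - 1*(-1))*(-⅚))*(-11) = -18*(-3 + (6 + 1)*(-⅚))*(-11) = -18*(-3 + 7*(-⅚))*(-11) = -18*(-3 - 35/6)*(-11) = -18*(-53/6)*(-11) = 159*(-11) = -1749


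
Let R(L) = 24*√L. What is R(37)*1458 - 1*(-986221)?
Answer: 986221 + 34992*√37 ≈ 1.1991e+6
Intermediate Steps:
R(37)*1458 - 1*(-986221) = (24*√37)*1458 - 1*(-986221) = 34992*√37 + 986221 = 986221 + 34992*√37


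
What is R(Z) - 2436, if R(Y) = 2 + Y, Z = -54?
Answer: -2488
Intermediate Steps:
R(Z) - 2436 = (2 - 54) - 2436 = -52 - 2436 = -2488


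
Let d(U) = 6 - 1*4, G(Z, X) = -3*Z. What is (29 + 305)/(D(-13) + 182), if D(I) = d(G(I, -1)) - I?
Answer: 334/197 ≈ 1.6954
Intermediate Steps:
d(U) = 2 (d(U) = 6 - 4 = 2)
D(I) = 2 - I
(29 + 305)/(D(-13) + 182) = (29 + 305)/((2 - 1*(-13)) + 182) = 334/((2 + 13) + 182) = 334/(15 + 182) = 334/197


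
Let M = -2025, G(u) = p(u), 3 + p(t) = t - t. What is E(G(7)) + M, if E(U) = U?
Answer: -2028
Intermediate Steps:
p(t) = -3 (p(t) = -3 + (t - t) = -3 + 0 = -3)
G(u) = -3
E(G(7)) + M = -3 - 2025 = -2028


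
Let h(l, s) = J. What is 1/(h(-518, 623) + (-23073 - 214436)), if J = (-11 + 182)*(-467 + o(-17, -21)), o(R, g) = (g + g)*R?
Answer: -1/195272 ≈ -5.1211e-6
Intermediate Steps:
o(R, g) = 2*R*g (o(R, g) = (2*g)*R = 2*R*g)
J = 42237 (J = (-11 + 182)*(-467 + 2*(-17)*(-21)) = 171*(-467 + 714) = 171*247 = 42237)
h(l, s) = 42237
1/(h(-518, 623) + (-23073 - 214436)) = 1/(42237 + (-23073 - 214436)) = 1/(42237 - 237509) = 1/(-195272) = -1/195272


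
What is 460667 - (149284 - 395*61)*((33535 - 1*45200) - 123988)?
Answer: 16982724084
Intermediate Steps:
460667 - (149284 - 395*61)*((33535 - 1*45200) - 123988) = 460667 - (149284 - 24095)*((33535 - 45200) - 123988) = 460667 - 125189*(-11665 - 123988) = 460667 - 125189*(-135653) = 460667 - 1*(-16982263417) = 460667 + 16982263417 = 16982724084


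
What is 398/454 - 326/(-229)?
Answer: 119573/51983 ≈ 2.3002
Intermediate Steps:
398/454 - 326/(-229) = 398*(1/454) - 326*(-1/229) = 199/227 + 326/229 = 119573/51983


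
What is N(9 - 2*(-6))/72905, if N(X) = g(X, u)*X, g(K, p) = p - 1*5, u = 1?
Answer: -12/10415 ≈ -0.0011522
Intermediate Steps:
g(K, p) = -5 + p (g(K, p) = p - 5 = -5 + p)
N(X) = -4*X (N(X) = (-5 + 1)*X = -4*X)
N(9 - 2*(-6))/72905 = -4*(9 - 2*(-6))/72905 = -4*(9 + 12)*(1/72905) = -4*21*(1/72905) = -84*1/72905 = -12/10415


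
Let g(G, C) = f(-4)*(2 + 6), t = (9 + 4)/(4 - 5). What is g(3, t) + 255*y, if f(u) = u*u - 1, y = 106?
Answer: 27150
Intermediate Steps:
t = -13 (t = 13/(-1) = 13*(-1) = -13)
f(u) = -1 + u**2 (f(u) = u**2 - 1 = -1 + u**2)
g(G, C) = 120 (g(G, C) = (-1 + (-4)**2)*(2 + 6) = (-1 + 16)*8 = 15*8 = 120)
g(3, t) + 255*y = 120 + 255*106 = 120 + 27030 = 27150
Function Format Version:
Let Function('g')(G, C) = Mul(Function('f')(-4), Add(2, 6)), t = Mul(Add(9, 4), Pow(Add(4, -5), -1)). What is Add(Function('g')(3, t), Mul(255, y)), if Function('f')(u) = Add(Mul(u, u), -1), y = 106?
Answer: 27150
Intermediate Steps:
t = -13 (t = Mul(13, Pow(-1, -1)) = Mul(13, -1) = -13)
Function('f')(u) = Add(-1, Pow(u, 2)) (Function('f')(u) = Add(Pow(u, 2), -1) = Add(-1, Pow(u, 2)))
Function('g')(G, C) = 120 (Function('g')(G, C) = Mul(Add(-1, Pow(-4, 2)), Add(2, 6)) = Mul(Add(-1, 16), 8) = Mul(15, 8) = 120)
Add(Function('g')(3, t), Mul(255, y)) = Add(120, Mul(255, 106)) = Add(120, 27030) = 27150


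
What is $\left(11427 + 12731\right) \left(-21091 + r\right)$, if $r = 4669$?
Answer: $-396722676$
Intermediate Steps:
$\left(11427 + 12731\right) \left(-21091 + r\right) = \left(11427 + 12731\right) \left(-21091 + 4669\right) = 24158 \left(-16422\right) = -396722676$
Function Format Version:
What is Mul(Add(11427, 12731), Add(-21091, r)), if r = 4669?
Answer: -396722676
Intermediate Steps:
Mul(Add(11427, 12731), Add(-21091, r)) = Mul(Add(11427, 12731), Add(-21091, 4669)) = Mul(24158, -16422) = -396722676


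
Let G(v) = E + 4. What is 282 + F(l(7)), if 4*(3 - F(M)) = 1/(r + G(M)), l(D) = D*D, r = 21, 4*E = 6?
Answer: 30209/106 ≈ 284.99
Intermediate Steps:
E = 3/2 (E = (¼)*6 = 3/2 ≈ 1.5000)
G(v) = 11/2 (G(v) = 3/2 + 4 = 11/2)
l(D) = D²
F(M) = 317/106 (F(M) = 3 - 1/(4*(21 + 11/2)) = 3 - 1/(4*53/2) = 3 - ¼*2/53 = 3 - 1/106 = 317/106)
282 + F(l(7)) = 282 + 317/106 = 30209/106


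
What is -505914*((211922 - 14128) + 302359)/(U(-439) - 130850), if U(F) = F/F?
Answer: 253034404842/130849 ≈ 1.9338e+6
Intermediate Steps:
U(F) = 1
-505914*((211922 - 14128) + 302359)/(U(-439) - 130850) = -505914*((211922 - 14128) + 302359)/(1 - 130850) = -505914/((-130849/(197794 + 302359))) = -505914/((-130849/500153)) = -505914/((-130849*1/500153)) = -505914/(-130849/500153) = -505914*(-500153/130849) = 253034404842/130849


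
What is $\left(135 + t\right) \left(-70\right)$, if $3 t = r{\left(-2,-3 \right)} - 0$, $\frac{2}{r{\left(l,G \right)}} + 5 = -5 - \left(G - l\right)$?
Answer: $- \frac{255010}{27} \approx -9444.8$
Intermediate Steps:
$r{\left(l,G \right)} = \frac{2}{-10 + l - G}$ ($r{\left(l,G \right)} = \frac{2}{-5 - \left(5 + G - l\right)} = \frac{2}{-10 + l - G}$)
$t = - \frac{2}{27}$ ($t = \frac{\frac{2}{-10 - 2 - -3} - 0}{3} = \frac{\frac{2}{-10 - 2 + 3} + 0}{3} = \frac{\frac{2}{-9} + 0}{3} = \frac{2 \left(- \frac{1}{9}\right) + 0}{3} = \frac{- \frac{2}{9} + 0}{3} = \frac{1}{3} \left(- \frac{2}{9}\right) = - \frac{2}{27} \approx -0.074074$)
$\left(135 + t\right) \left(-70\right) = \left(135 - \frac{2}{27}\right) \left(-70\right) = \frac{3643}{27} \left(-70\right) = - \frac{255010}{27}$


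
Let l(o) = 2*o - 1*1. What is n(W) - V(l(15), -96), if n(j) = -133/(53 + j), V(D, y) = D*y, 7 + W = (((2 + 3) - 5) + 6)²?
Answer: 228155/82 ≈ 2782.4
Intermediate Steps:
l(o) = -1 + 2*o (l(o) = 2*o - 1 = -1 + 2*o)
W = 29 (W = -7 + (((2 + 3) - 5) + 6)² = -7 + ((5 - 5) + 6)² = -7 + (0 + 6)² = -7 + 6² = -7 + 36 = 29)
n(W) - V(l(15), -96) = -133/(53 + 29) - (-1 + 2*15)*(-96) = -133/82 - (-1 + 30)*(-96) = -133*1/82 - 29*(-96) = -133/82 - 1*(-2784) = -133/82 + 2784 = 228155/82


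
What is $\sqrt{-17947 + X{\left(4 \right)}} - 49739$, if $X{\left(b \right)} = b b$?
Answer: $-49739 + i \sqrt{17931} \approx -49739.0 + 133.91 i$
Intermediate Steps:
$X{\left(b \right)} = b^{2}$
$\sqrt{-17947 + X{\left(4 \right)}} - 49739 = \sqrt{-17947 + 4^{2}} - 49739 = \sqrt{-17947 + 16} - 49739 = \sqrt{-17931} - 49739 = i \sqrt{17931} - 49739 = -49739 + i \sqrt{17931}$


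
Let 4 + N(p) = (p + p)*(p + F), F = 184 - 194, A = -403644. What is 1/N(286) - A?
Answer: 63722470993/157868 ≈ 4.0364e+5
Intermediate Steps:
F = -10
N(p) = -4 + 2*p*(-10 + p) (N(p) = -4 + (p + p)*(p - 10) = -4 + (2*p)*(-10 + p) = -4 + 2*p*(-10 + p))
1/N(286) - A = 1/(-4 - 20*286 + 2*286**2) - 1*(-403644) = 1/(-4 - 5720 + 2*81796) + 403644 = 1/(-4 - 5720 + 163592) + 403644 = 1/157868 + 403644 = 63722470993/157868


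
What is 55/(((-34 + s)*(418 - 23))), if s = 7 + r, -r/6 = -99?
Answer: 11/44793 ≈ 0.00024557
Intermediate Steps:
r = 594 (r = -6*(-99) = 594)
s = 601 (s = 7 + 594 = 601)
55/(((-34 + s)*(418 - 23))) = 55/(((-34 + 601)*(418 - 23))) = 55/((567*395)) = 55/223965 = 55*(1/223965) = 11/44793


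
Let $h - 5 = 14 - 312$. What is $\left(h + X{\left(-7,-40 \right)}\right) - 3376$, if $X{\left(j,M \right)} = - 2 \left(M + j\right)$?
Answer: $-3575$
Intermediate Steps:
$h = -293$ ($h = 5 + \left(14 - 312\right) = 5 - 298 = -293$)
$X{\left(j,M \right)} = - 2 M - 2 j$
$\left(h + X{\left(-7,-40 \right)}\right) - 3376 = \left(-293 - -94\right) - 3376 = \left(-293 + \left(80 + 14\right)\right) - 3376 = \left(-293 + 94\right) - 3376 = -199 - 3376 = -3575$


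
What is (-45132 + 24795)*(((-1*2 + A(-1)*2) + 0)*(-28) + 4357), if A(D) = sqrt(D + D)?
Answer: -89747181 + 1138872*I*sqrt(2) ≈ -8.9747e+7 + 1.6106e+6*I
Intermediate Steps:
A(D) = sqrt(2)*sqrt(D) (A(D) = sqrt(2*D) = sqrt(2)*sqrt(D))
(-45132 + 24795)*(((-1*2 + A(-1)*2) + 0)*(-28) + 4357) = (-45132 + 24795)*(((-1*2 + (sqrt(2)*sqrt(-1))*2) + 0)*(-28) + 4357) = -20337*(((-2 + (sqrt(2)*I)*2) + 0)*(-28) + 4357) = -20337*(((-2 + (I*sqrt(2))*2) + 0)*(-28) + 4357) = -20337*(((-2 + 2*I*sqrt(2)) + 0)*(-28) + 4357) = -20337*((-2 + 2*I*sqrt(2))*(-28) + 4357) = -20337*((56 - 56*I*sqrt(2)) + 4357) = -20337*(4413 - 56*I*sqrt(2)) = -89747181 + 1138872*I*sqrt(2)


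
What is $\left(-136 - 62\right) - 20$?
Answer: $-218$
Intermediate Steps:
$\left(-136 - 62\right) - 20 = -198 - 20 = -218$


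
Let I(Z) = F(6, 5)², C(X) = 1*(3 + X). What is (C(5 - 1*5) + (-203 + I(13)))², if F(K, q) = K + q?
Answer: 6241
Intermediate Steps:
C(X) = 3 + X
I(Z) = 121 (I(Z) = (6 + 5)² = 11² = 121)
(C(5 - 1*5) + (-203 + I(13)))² = ((3 + (5 - 1*5)) + (-203 + 121))² = ((3 + (5 - 5)) - 82)² = ((3 + 0) - 82)² = (3 - 82)² = (-79)² = 6241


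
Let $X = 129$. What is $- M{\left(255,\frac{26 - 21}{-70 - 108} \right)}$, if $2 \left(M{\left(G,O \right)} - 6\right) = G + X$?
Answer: $-198$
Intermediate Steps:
$M{\left(G,O \right)} = \frac{141}{2} + \frac{G}{2}$ ($M{\left(G,O \right)} = 6 + \frac{G + 129}{2} = 6 + \frac{129 + G}{2} = 6 + \left(\frac{129}{2} + \frac{G}{2}\right) = \frac{141}{2} + \frac{G}{2}$)
$- M{\left(255,\frac{26 - 21}{-70 - 108} \right)} = - (\frac{141}{2} + \frac{1}{2} \cdot 255) = - (\frac{141}{2} + \frac{255}{2}) = \left(-1\right) 198 = -198$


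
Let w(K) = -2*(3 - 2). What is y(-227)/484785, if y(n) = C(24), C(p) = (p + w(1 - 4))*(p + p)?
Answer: 352/161595 ≈ 0.0021783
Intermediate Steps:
w(K) = -2 (w(K) = -2*1 = -2)
C(p) = 2*p*(-2 + p) (C(p) = (p - 2)*(p + p) = (-2 + p)*(2*p) = 2*p*(-2 + p))
y(n) = 1056 (y(n) = 2*24*(-2 + 24) = 2*24*22 = 1056)
y(-227)/484785 = 1056/484785 = 1056*(1/484785) = 352/161595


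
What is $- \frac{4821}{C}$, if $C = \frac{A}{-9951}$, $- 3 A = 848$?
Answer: $- \frac{143921313}{848} \approx -1.6972 \cdot 10^{5}$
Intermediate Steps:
$A = - \frac{848}{3}$ ($A = \left(- \frac{1}{3}\right) 848 = - \frac{848}{3} \approx -282.67$)
$C = \frac{848}{29853}$ ($C = - \frac{848}{3 \left(-9951\right)} = \left(- \frac{848}{3}\right) \left(- \frac{1}{9951}\right) = \frac{848}{29853} \approx 0.028406$)
$- \frac{4821}{C} = - \frac{4821}{\frac{848}{29853}} = \left(-4821\right) \frac{29853}{848} = - \frac{143921313}{848}$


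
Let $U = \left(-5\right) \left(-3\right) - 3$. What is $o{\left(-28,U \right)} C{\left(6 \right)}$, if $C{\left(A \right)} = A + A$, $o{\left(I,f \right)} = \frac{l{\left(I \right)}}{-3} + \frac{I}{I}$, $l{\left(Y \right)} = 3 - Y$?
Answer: $-112$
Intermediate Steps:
$U = 12$ ($U = 15 - 3 = 12$)
$o{\left(I,f \right)} = \frac{I}{3}$ ($o{\left(I,f \right)} = \frac{3 - I}{-3} + \frac{I}{I} = \left(3 - I\right) \left(- \frac{1}{3}\right) + 1 = \left(-1 + \frac{I}{3}\right) + 1 = \frac{I}{3}$)
$C{\left(A \right)} = 2 A$
$o{\left(-28,U \right)} C{\left(6 \right)} = \frac{1}{3} \left(-28\right) 2 \cdot 6 = \left(- \frac{28}{3}\right) 12 = -112$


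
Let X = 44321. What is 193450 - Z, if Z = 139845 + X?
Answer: 9284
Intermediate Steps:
Z = 184166 (Z = 139845 + 44321 = 184166)
193450 - Z = 193450 - 1*184166 = 193450 - 184166 = 9284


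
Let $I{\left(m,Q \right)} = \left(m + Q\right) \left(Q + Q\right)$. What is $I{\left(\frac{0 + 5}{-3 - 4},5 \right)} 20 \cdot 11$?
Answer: $\frac{66000}{7} \approx 9428.6$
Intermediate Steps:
$I{\left(m,Q \right)} = 2 Q \left(Q + m\right)$ ($I{\left(m,Q \right)} = \left(Q + m\right) 2 Q = 2 Q \left(Q + m\right)$)
$I{\left(\frac{0 + 5}{-3 - 4},5 \right)} 20 \cdot 11 = 2 \cdot 5 \left(5 + \frac{0 + 5}{-3 - 4}\right) 20 \cdot 11 = 2 \cdot 5 \left(5 + \frac{5}{-7}\right) 20 \cdot 11 = 2 \cdot 5 \left(5 + 5 \left(- \frac{1}{7}\right)\right) 20 \cdot 11 = 2 \cdot 5 \left(5 - \frac{5}{7}\right) 20 \cdot 11 = 2 \cdot 5 \cdot \frac{30}{7} \cdot 20 \cdot 11 = \frac{300}{7} \cdot 20 \cdot 11 = \frac{6000}{7} \cdot 11 = \frac{66000}{7}$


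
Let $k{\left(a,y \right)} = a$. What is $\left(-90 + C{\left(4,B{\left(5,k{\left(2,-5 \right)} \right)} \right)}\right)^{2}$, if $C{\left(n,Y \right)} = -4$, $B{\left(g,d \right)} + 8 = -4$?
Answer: $8836$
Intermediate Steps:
$B{\left(g,d \right)} = -12$ ($B{\left(g,d \right)} = -8 - 4 = -12$)
$\left(-90 + C{\left(4,B{\left(5,k{\left(2,-5 \right)} \right)} \right)}\right)^{2} = \left(-90 - 4\right)^{2} = \left(-94\right)^{2} = 8836$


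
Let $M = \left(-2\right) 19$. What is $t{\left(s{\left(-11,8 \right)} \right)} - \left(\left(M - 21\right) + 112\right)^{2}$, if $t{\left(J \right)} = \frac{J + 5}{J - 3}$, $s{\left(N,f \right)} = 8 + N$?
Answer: $- \frac{8428}{3} \approx -2809.3$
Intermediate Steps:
$M = -38$
$t{\left(J \right)} = \frac{5 + J}{-3 + J}$
$t{\left(s{\left(-11,8 \right)} \right)} - \left(\left(M - 21\right) + 112\right)^{2} = \frac{5 + \left(8 - 11\right)}{-3 + \left(8 - 11\right)} - \left(\left(-38 - 21\right) + 112\right)^{2} = \frac{5 - 3}{-3 - 3} - \left(\left(-38 - 21\right) + 112\right)^{2} = \frac{1}{-6} \cdot 2 - \left(-59 + 112\right)^{2} = \left(- \frac{1}{6}\right) 2 - 53^{2} = - \frac{1}{3} - 2809 = - \frac{8428}{3}$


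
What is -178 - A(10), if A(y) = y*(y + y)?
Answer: -378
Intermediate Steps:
A(y) = 2*y**2 (A(y) = y*(2*y) = 2*y**2)
-178 - A(10) = -178 - 2*10**2 = -178 - 2*100 = -178 - 1*200 = -178 - 200 = -378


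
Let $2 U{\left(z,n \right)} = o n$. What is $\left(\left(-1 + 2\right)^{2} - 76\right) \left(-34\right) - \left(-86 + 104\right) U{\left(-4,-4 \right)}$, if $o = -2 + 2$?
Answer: $2550$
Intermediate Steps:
$o = 0$
$U{\left(z,n \right)} = 0$ ($U{\left(z,n \right)} = \frac{0 n}{2} = \frac{1}{2} \cdot 0 = 0$)
$\left(\left(-1 + 2\right)^{2} - 76\right) \left(-34\right) - \left(-86 + 104\right) U{\left(-4,-4 \right)} = \left(\left(-1 + 2\right)^{2} - 76\right) \left(-34\right) - \left(-86 + 104\right) 0 = \left(1^{2} - 76\right) \left(-34\right) - 18 \cdot 0 = \left(1 - 76\right) \left(-34\right) - 0 = \left(-75\right) \left(-34\right) + 0 = 2550 + 0 = 2550$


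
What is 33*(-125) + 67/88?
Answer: -362933/88 ≈ -4124.2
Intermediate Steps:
33*(-125) + 67/88 = -4125 + 67*(1/88) = -4125 + 67/88 = -362933/88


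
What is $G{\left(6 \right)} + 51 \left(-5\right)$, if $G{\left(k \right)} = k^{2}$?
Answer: $-219$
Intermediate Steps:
$G{\left(6 \right)} + 51 \left(-5\right) = 6^{2} + 51 \left(-5\right) = 36 - 255 = -219$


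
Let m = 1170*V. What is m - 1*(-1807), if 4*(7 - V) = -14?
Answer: 14092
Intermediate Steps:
V = 21/2 (V = 7 - ¼*(-14) = 7 + 7/2 = 21/2 ≈ 10.500)
m = 12285 (m = 1170*(21/2) = 12285)
m - 1*(-1807) = 12285 - 1*(-1807) = 12285 + 1807 = 14092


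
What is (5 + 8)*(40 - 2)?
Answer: 494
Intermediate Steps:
(5 + 8)*(40 - 2) = 13*38 = 494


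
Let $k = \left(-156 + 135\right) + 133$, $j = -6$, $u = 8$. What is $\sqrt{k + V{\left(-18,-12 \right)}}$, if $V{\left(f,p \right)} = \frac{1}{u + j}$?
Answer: $\frac{15 \sqrt{2}}{2} \approx 10.607$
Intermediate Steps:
$k = 112$ ($k = -21 + 133 = 112$)
$V{\left(f,p \right)} = \frac{1}{2}$ ($V{\left(f,p \right)} = \frac{1}{8 - 6} = \frac{1}{2}$)
$\sqrt{k + V{\left(-18,-12 \right)}} = \sqrt{112 + \frac{1}{2}} = \sqrt{\frac{225}{2}} = \frac{15 \sqrt{2}}{2}$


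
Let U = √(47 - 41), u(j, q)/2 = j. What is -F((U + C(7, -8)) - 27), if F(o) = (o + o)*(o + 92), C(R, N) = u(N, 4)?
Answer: 4202 - 12*√6 ≈ 4172.6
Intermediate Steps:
u(j, q) = 2*j
C(R, N) = 2*N
U = √6 ≈ 2.4495
F(o) = 2*o*(92 + o) (F(o) = (2*o)*(92 + o) = 2*o*(92 + o))
-F((U + C(7, -8)) - 27) = -2*((√6 + 2*(-8)) - 27)*(92 + ((√6 + 2*(-8)) - 27)) = -2*((√6 - 16) - 27)*(92 + ((√6 - 16) - 27)) = -2*((-16 + √6) - 27)*(92 + ((-16 + √6) - 27)) = -2*(-43 + √6)*(92 + (-43 + √6)) = -2*(-43 + √6)*(49 + √6)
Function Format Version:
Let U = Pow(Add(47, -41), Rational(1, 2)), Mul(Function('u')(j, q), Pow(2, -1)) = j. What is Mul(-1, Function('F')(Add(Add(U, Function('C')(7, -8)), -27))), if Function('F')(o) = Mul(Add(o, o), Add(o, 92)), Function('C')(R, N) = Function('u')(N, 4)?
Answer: Add(4202, Mul(-12, Pow(6, Rational(1, 2)))) ≈ 4172.6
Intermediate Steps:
Function('u')(j, q) = Mul(2, j)
Function('C')(R, N) = Mul(2, N)
U = Pow(6, Rational(1, 2)) ≈ 2.4495
Function('F')(o) = Mul(2, o, Add(92, o)) (Function('F')(o) = Mul(Mul(2, o), Add(92, o)) = Mul(2, o, Add(92, o)))
Mul(-1, Function('F')(Add(Add(U, Function('C')(7, -8)), -27))) = Mul(-1, Mul(2, Add(Add(Pow(6, Rational(1, 2)), Mul(2, -8)), -27), Add(92, Add(Add(Pow(6, Rational(1, 2)), Mul(2, -8)), -27)))) = Mul(-1, Mul(2, Add(Add(Pow(6, Rational(1, 2)), -16), -27), Add(92, Add(Add(Pow(6, Rational(1, 2)), -16), -27)))) = Mul(-1, Mul(2, Add(Add(-16, Pow(6, Rational(1, 2))), -27), Add(92, Add(Add(-16, Pow(6, Rational(1, 2))), -27)))) = Mul(-1, Mul(2, Add(-43, Pow(6, Rational(1, 2))), Add(92, Add(-43, Pow(6, Rational(1, 2)))))) = Mul(-1, Mul(2, Add(-43, Pow(6, Rational(1, 2))), Add(49, Pow(6, Rational(1, 2))))) = Mul(-2, Add(-43, Pow(6, Rational(1, 2))), Add(49, Pow(6, Rational(1, 2))))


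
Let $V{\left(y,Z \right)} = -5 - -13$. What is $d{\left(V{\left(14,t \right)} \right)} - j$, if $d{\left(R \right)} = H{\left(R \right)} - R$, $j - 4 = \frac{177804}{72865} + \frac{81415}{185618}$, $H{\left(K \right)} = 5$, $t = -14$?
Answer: $- \frac{133611315837}{13525055570} \approx -9.8788$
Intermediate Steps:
$j = \frac{93036149127}{13525055570}$ ($j = 4 + \left(\frac{177804}{72865} + \frac{81415}{185618}\right) = 4 + \frac{38935926847}{13525055570} = \frac{93036149127}{13525055570} \approx 6.8788$)
$V{\left(y,Z \right)} = 8$ ($V{\left(y,Z \right)} = -5 + 13 = 8$)
$d{\left(R \right)} = 5 - R$
$d{\left(V{\left(14,t \right)} \right)} - j = \left(5 - 8\right) - \frac{93036149127}{13525055570} = -3 - \frac{93036149127}{13525055570} = - \frac{133611315837}{13525055570}$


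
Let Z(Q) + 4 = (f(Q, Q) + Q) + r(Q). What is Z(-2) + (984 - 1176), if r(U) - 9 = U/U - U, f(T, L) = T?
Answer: -188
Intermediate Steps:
r(U) = 10 - U (r(U) = 9 + (U/U - U) = 9 + (1 - U) = 10 - U)
Z(Q) = 6 + Q (Z(Q) = -4 + ((Q + Q) + (10 - Q)) = -4 + (2*Q + (10 - Q)) = -4 + (10 + Q) = 6 + Q)
Z(-2) + (984 - 1176) = (6 - 2) + (984 - 1176) = 4 - 192 = -188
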